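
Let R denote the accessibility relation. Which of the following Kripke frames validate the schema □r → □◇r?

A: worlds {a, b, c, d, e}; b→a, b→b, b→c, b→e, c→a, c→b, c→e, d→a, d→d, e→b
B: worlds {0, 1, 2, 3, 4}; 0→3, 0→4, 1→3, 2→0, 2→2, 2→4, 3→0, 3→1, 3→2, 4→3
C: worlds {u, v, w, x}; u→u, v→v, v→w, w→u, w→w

The schema corresponds to a generalized confluence (Geach) condition: ∀x ∀z (xRz → ∃w (xRw ∧ zRw)).
A: fails — bRa but no w with bRw and aRw.
B: fails — 0R3 but no w with 0Rw and 3Rw.
C: satisfies the condition.

C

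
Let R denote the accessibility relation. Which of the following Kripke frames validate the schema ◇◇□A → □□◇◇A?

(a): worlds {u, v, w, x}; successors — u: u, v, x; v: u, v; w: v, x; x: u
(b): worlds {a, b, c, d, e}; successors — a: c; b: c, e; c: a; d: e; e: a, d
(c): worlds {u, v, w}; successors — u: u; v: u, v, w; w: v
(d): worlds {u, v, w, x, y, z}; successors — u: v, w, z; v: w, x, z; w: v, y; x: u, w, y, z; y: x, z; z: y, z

(a)

The schema corresponds to a generalized confluence (Geach) condition: ∀x ∀y ∀z ((xR²y ∧ xR²z) → ∃w (yRw ∧ zR²w)).
(a): condition met.
(b): fails — aR²a, aR²a but no w with aRw and aR²w.
(c): fails — vR²w, vR²u but no t with wRt and uR²t.
(d): fails — uR²w, uR²w but no t with wRt and wR²t.
Valid on: (a).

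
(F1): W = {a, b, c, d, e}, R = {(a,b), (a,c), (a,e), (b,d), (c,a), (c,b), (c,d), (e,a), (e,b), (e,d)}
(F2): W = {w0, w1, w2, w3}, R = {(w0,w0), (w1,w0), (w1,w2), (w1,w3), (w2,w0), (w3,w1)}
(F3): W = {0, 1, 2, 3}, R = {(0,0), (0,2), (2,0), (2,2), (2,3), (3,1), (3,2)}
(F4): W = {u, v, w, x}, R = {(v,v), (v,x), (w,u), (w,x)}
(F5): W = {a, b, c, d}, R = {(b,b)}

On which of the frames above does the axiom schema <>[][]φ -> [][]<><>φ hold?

This is the axiom for a generalized confluence (Geach) condition; its first-order frame correspondent is forall x forall y forall z ((xRy & x R^2 z) -> exists w (y R^2 w & z R^2 w)).
(F1): fails — aRb, aR²a but no w with bR²w and aR²w.
(F2): holds.
(F3): fails — 2R0, 2R²1 but no w with 0R²w and 1R²w.
(F4): fails — vRv, vR²x but no t with vR²t and xR²t.
(F5): holds.
Valid on: (F2), (F5).

(F2), (F5)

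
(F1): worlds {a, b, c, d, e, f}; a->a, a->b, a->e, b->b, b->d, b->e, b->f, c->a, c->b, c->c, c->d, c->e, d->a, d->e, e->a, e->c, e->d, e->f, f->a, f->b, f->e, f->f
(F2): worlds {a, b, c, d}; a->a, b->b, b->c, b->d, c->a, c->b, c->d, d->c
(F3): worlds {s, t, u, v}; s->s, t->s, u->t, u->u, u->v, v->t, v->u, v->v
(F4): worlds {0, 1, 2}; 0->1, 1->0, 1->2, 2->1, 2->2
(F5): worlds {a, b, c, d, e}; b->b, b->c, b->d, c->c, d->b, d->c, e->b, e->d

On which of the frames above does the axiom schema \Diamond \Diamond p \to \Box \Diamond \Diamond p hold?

(F1)

This is the axiom for a generalized confluence (Geach) condition; its first-order frame correspondent is \forall x \forall y \forall z ((x R^2 y \wedge xRz) \to \exists w (y = w \wedge z R^2 w)).
(F1): condition met.
(F2): fails — bR²c, bRd but no w with c=w and dR²w.
(F3): fails — uR²t, uRt but no w with t=w and tR²w.
(F4): fails — 0R²0, 0R1 but no w with 0=w and 1R²w.
(F5): fails — bR²b, bRc but no w with b=w and cR²w.
Valid on: (F1).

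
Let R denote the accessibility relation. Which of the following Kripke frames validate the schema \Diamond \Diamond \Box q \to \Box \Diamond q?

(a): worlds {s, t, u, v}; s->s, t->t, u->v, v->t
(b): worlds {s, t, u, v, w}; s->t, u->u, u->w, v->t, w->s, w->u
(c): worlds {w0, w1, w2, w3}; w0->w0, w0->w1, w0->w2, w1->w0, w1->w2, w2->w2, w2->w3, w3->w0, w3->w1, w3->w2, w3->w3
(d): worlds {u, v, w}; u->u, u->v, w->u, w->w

(a), (c)

The schema corresponds to a generalized confluence (Geach) condition: \forall x \forall y \forall z ((x R^2 y \wedge xRz) \to \exists w (yRw \wedge zRw)).
(a): condition met.
(b): fails — uR²s, uRu but no w* with sRw* and uRw*.
(c): condition met.
(d): fails — uR²u, uRv but no t with uRt and vRt.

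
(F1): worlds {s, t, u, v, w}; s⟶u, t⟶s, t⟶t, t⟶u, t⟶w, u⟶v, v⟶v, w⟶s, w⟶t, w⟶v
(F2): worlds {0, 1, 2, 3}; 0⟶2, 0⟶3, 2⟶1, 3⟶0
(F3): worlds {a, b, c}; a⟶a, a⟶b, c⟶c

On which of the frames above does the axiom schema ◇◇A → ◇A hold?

(F3)

Frame correspondent (Sahlqvist): ∀x ∀y ∀z (Rxy ∧ Ryz → Rxz) — i.e. transitivity.
(F1): fails — Rwt and Rtw but not Rww.
(F2): fails — R30 and R03 but not R33.
(F3): ✓.
Valid on: (F3).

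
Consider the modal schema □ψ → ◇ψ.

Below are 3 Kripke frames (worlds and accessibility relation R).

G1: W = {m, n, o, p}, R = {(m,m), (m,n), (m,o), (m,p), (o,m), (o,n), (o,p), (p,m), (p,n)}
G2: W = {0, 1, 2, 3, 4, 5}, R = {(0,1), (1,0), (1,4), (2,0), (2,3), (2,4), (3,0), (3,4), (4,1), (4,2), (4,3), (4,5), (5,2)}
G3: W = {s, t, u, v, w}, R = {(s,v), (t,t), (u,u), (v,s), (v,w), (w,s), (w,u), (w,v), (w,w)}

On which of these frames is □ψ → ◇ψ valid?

G2, G3

The schema corresponds to seriality: ∀x ∃y Rxy.
G1: fails — world n has no successor.
G2: holds.
G3: holds.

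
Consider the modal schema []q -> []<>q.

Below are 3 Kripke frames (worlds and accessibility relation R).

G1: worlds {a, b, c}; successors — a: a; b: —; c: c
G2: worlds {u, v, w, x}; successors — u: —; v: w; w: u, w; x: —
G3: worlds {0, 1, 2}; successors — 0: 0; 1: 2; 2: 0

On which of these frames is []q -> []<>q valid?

This is the axiom for a generalized confluence (Geach) condition; its first-order frame correspondent is forall x forall z (xRz -> exists w (xRw & zRw)).
G1: ✓.
G2: fails — wRu but no t with wRt and uRt.
G3: fails — 1R2 but no w with 1Rw and 2Rw.
Valid on: G1.

G1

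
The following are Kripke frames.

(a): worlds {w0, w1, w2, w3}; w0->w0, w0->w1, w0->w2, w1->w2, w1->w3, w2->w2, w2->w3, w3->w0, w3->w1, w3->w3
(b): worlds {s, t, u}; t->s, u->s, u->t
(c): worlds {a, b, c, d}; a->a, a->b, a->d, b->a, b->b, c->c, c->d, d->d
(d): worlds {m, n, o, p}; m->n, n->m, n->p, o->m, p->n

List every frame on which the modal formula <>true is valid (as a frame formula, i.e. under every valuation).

The schema corresponds to seriality: forall x exists y Rxy.
(a): holds.
(b): fails — world s has no successor.
(c): holds.
(d): holds.
Valid on: (a), (c), (d).

(a), (c), (d)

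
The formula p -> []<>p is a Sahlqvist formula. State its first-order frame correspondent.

This schema is the B axiom.
It corresponds to symmetry: forall x forall y (Rxy -> Ryx).

symmetry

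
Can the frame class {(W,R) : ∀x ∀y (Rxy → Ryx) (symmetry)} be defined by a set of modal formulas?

Yes: it is symmetry, defined by the B schema r → □◇r.

Definable; r → □◇r defines it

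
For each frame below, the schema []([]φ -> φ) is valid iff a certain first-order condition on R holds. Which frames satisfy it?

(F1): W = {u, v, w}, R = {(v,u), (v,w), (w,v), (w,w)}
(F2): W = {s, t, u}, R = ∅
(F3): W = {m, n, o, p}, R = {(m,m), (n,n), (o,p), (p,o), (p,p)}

Frame correspondent (Sahlqvist): forall x forall y (Rxy -> Ryy) — i.e. shift-reflexivity.
(F1): fails — Rvu but not Ruu.
(F2): holds.
(F3): fails — Rpo but not Roo.

(F2)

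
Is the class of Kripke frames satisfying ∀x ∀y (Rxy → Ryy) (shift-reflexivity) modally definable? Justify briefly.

The condition is shift-reflexivity. A defining modal formula is □(□r → r).
Suppose □(□r→r) is valid. Take Rxy and set V(r)={w : Ryw}. Then at y, □r holds; since □(□r→r) at x, □r→r at y, so r at y, i.e. Ryy.

Definable; □(□r → r) defines it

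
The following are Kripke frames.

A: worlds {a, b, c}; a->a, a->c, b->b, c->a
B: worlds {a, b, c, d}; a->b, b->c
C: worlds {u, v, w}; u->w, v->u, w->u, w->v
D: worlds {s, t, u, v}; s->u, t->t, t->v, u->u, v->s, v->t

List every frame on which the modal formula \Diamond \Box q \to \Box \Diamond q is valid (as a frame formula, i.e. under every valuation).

A

The schema corresponds to convergence: \forall x \forall y \forall z (Rxy \wedge Rxz \to \exists w (Ryw \wedge Rzw)).
A: ✓.
B: fails — Rbc and Rbc but c and c have no common successor.
C: fails — Rwu and Rwv but u and v have no common successor.
D: fails — Rvt and Rvs but t and s have no common successor.
Valid on: A.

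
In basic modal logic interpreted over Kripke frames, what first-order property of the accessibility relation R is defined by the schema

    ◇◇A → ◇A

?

transitivity: ∀x ∀y ∀z (Rxy ∧ Ryz → Rxz)

Equivalently (dual form): □A → □□A.
Suppose □A→□□A is valid. Take Rxy, Ryz and set V(A)={w : Rxw}. Then □A at x, so □□A at x, so □A at y, so A at z, i.e. Rxz.
The converse is a direct semantic check.
Frame condition: ∀x ∀y ∀z (Rxy ∧ Ryz → Rxz).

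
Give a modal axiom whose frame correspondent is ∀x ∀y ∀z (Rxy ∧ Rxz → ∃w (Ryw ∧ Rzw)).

A defining formula is ◇□p → □◇p (the .2 axiom).
Suppose ◇□p→□◇p is valid. Take Rxy, Rxz and set V(p)={w : Ryw}. Then □p at y so ◇□p at x, so □◇p at x, so ◇p at z, giving w with Rzw and Ryw.

◇□p → □◇p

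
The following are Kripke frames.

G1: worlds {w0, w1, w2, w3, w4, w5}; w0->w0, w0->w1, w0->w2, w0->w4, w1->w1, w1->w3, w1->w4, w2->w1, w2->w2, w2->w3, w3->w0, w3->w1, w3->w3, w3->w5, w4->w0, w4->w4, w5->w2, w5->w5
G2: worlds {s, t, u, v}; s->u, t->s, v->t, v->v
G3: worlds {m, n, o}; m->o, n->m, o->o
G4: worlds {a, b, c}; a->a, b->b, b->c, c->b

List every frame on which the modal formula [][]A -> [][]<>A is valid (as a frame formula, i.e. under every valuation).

G1, G3, G4

The schema corresponds to a generalized confluence (Geach) condition: forall x forall z (x R^2 z -> exists w (x R^2 w & zRw)).
G1: satisfies the condition.
G2: fails — tR²u but no w with tR²w and uRw.
G3: satisfies the condition.
G4: satisfies the condition.
Valid on: G1, G3, G4.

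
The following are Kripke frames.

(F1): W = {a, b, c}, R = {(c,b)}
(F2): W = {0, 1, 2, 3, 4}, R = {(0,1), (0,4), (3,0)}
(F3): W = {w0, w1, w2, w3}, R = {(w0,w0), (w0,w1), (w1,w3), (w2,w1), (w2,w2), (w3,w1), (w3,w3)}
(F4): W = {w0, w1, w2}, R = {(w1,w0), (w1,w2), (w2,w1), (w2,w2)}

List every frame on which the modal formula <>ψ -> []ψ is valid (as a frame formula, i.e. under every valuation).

This is the axiom for partial functionality; its first-order frame correspondent is forall x forall y forall z (Rxy & Rxz -> y = z).
(F1): satisfies the condition.
(F2): fails — 0 sees both 1 and 4.
(F3): fails — w0 sees both w0 and w1.
(F4): fails — w1 sees both w0 and w2.
Valid on: (F1).

(F1)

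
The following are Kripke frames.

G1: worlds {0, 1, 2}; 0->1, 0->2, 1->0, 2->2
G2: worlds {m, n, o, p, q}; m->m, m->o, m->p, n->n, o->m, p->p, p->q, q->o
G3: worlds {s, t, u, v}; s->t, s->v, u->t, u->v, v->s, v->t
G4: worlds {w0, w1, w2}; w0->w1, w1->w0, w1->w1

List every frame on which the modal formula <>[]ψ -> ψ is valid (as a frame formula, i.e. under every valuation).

G4

The schema corresponds to symmetry: forall x forall y (Rxy -> Ryx).
G1: fails — R02 but not R20.
G2: fails — Rpq but not Rqp.
G3: fails — Ruv but not Rvu.
G4: holds.
Valid on: G4.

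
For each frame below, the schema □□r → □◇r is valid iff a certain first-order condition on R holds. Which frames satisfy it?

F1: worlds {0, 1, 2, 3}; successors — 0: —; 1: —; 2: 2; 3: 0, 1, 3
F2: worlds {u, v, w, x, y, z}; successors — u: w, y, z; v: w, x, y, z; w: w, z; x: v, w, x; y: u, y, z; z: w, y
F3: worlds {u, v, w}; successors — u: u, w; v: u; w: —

The schema corresponds to a generalized confluence (Geach) condition: ∀x ∀z (xRz → ∃w (xR²w ∧ zRw)).
F1: fails — 3R0 but no w with 3R²w and 0Rw.
F2: holds.
F3: fails — uRw but no t with uR²t and wRt.
Valid on: F2.

F2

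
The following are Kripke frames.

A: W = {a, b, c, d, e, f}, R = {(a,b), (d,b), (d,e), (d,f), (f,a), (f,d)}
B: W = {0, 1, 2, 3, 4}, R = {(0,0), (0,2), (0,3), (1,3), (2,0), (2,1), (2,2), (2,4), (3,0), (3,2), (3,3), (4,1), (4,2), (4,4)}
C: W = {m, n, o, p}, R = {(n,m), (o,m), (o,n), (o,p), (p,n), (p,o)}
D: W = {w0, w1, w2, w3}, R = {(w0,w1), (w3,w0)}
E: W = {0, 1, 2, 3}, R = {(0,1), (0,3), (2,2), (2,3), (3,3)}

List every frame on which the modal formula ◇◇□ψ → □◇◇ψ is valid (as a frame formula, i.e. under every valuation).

B

This is the axiom for a generalized confluence (Geach) condition; its first-order frame correspondent is ∀x ∀y ∀z ((xR²y ∧ xRz) → ∃w (yRw ∧ zR²w)).
A: fails — dR²a, dRb but no w with aRw and bR²w.
B: ✓.
C: fails — oR²m, oRm but no w with mRw and mR²w.
D: fails — w3R²w1, w3Rw0 but no w with w1Rw and w0R²w.
E: fails — 0R²3, 0R1 but no w with 3Rw and 1R²w.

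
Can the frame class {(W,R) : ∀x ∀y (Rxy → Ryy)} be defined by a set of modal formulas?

Yes: it is shift-reflexivity, defined by the T□ schema □(□r → r).
Suppose □(□r→r) is valid. Take Rxy and set V(r)={w : Ryw}. Then at y, □r holds; since □(□r→r) at x, □r→r at y, so r at y, i.e. Ryy.

Definable; □(□r → r) defines it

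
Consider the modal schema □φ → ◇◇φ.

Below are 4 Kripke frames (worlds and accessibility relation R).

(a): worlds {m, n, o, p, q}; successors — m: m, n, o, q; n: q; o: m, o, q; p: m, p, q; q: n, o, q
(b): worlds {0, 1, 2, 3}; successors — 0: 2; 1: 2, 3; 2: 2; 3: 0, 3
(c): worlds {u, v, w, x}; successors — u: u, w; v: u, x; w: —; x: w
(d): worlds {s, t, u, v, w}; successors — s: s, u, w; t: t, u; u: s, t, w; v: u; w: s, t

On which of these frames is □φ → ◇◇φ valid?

The schema corresponds to a generalized confluence (Geach) condition: ∀x ∃w (xRw ∧ xR²w).
(a): condition met.
(b): condition met.
(c): fails — at w but no t with wRt and wR²t.
(d): fails — at v but no w* with vRw* and vR²w*.

(a), (b)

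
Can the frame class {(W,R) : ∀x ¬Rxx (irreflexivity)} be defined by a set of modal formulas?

No

If a class were modally definable it would be closed under surjective bounded morphisms (Goldblatt–Thomason).
The 3-cycle (worlds w0,w1,w2 with w0→w1→w2→w0) is irreflexive, and the map sending every world to a single reflexive point • is a surjective bounded morphism (forth: every edge maps to (•,•); back: every world has a successor). So any modal formula valid on the 3-cycle is also valid on the reflexive point, which is not irreflexive.
Hence irreflexivity is not modally definable.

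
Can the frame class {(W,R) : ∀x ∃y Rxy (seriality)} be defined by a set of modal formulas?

This is a Sahlqvist condition; the D axiom □q → ◇q defines it.
Suppose □q→◇q is valid. At any x set V(q)=W. Then □q at x, so ◇q at x, so x has a successor.

Yes — defined by □q → ◇q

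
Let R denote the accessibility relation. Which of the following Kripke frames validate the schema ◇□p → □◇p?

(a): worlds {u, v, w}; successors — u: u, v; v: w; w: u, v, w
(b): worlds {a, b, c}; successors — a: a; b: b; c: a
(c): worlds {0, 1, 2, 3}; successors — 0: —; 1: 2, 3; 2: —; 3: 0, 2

(b)

Frame correspondent (Sahlqvist): ∀x ∀y ∀z (Rxy ∧ Rxz → ∃w (Ryw ∧ Rzw)) — i.e. convergence.
(a): fails — Ruv and Ruu but v and u have no common successor.
(b): condition met.
(c): fails — R12 and R12 but 2 and 2 have no common successor.
Valid on: (b).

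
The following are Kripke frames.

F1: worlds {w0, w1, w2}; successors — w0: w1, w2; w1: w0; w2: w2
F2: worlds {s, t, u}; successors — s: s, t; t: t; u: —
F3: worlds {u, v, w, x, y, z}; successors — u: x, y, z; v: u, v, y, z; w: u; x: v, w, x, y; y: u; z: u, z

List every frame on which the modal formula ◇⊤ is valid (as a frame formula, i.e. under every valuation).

This is the axiom for seriality; its first-order frame correspondent is ∀x ∃y Rxy.
F1: satisfies the condition.
F2: fails — world u has no successor.
F3: satisfies the condition.

F1, F3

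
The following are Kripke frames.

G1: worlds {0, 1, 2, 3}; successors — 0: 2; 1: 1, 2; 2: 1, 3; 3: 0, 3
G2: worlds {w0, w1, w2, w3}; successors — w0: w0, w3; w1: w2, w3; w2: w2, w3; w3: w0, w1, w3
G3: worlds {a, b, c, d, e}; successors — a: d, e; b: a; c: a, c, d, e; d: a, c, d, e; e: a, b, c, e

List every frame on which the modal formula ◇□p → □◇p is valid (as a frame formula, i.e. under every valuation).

The schema corresponds to convergence: ∀x ∀y ∀z (Rxy ∧ Rxz → ∃w (Ryw ∧ Rzw)).
G1: fails — R23 and R21 but 3 and 1 have no common successor.
G2: satisfies the condition.
G3: fails — Reb and Rea but b and a have no common successor.
Valid on: G2.

G2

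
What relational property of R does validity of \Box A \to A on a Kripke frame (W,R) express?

This schema is the T axiom.
It corresponds to reflexivity: \forall x Rxx.

Reflexivity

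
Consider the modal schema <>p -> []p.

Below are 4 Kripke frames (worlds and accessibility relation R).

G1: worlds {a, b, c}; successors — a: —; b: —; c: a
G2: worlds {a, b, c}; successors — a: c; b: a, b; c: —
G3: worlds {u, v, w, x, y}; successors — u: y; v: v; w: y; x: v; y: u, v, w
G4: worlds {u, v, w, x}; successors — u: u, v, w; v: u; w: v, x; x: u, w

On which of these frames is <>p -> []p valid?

Frame correspondent (Sahlqvist): forall x forall y forall z (Rxy & Rxz -> y = z) — i.e. partial functionality.
G1: condition met.
G2: fails — b sees both a and b.
G3: fails — y sees both u and v.
G4: fails — u sees both u and v.
Valid on: G1.

G1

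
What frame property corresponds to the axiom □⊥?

□⊥ is valid iff no world has any successor (otherwise □⊥ fails at any world with one).

Emptiness of R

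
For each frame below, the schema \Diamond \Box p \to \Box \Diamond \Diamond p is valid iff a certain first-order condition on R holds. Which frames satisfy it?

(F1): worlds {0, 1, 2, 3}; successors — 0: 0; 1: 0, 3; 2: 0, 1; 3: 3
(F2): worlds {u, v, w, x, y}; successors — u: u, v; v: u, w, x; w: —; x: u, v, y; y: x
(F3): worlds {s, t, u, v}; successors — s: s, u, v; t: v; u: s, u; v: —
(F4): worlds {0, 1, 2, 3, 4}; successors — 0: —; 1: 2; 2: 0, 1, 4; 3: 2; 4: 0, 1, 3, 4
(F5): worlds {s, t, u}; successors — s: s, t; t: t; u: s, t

The schema corresponds to a generalized confluence (Geach) condition: \forall x \forall y \forall z ((xRy \wedge xRz) \to \exists w (yRw \wedge z R^2 w)).
(F1): fails — 1R0, 1R3 but no w with 0Rw and 3R²w.
(F2): fails — vRu, vRw but no t with uRt and wR²t.
(F3): fails — sRs, sRv but no w with sRw and vR²w.
(F4): fails — 2R0, 2R0 but no w with 0Rw and 0R²w.
(F5): ✓.
Valid on: (F5).

(F5)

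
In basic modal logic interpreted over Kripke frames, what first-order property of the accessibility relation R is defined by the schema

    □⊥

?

Emptiness of R

□⊥ is valid iff no world has any successor (otherwise □⊥ fails at any world with one).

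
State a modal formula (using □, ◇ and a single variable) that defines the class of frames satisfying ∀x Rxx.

A defining formula is □ψ → ψ (the T axiom).
Suppose □ψ→ψ is valid. At any x set V(ψ)={w : Rxw}. Then □ψ holds at x, so ψ holds at x, i.e. Rxx.

□ψ → ψ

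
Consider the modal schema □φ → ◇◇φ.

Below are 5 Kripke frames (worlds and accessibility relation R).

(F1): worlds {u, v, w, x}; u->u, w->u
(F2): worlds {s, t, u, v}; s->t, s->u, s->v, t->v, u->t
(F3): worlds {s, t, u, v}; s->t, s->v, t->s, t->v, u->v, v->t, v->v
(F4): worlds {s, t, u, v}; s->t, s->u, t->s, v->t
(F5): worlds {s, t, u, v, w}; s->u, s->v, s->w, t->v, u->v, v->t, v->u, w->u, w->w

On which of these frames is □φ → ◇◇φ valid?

The schema corresponds to a generalized confluence (Geach) condition: ∀x ∃w (xRw ∧ xR²w).
(F1): fails — at v but no t with vRt and vR²t.
(F2): fails — at t but no w with tRw and tR²w.
(F3): ✓.
(F4): fails — at s but no w with sRw and sR²w.
(F5): fails — at t but no w* with tRw* and tR²w*.
Valid on: (F3).

(F3)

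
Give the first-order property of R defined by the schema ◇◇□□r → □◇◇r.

This is a Sahlqvist (Geach-type) schema ◇^2□^2r → □^1◇^2r.
Minimal-valuation argument: fix x; take any y with xR^2y and any z with xR^1z. Set V(r) to the set of worlds R-reachable from y in exactly 2 steps. Then □^2r holds at y, so the antecedent holds at x; validity forces ◇^2r at z, giving a w with zR^2w and yR^2w.
First-order correspondent: ∀x ∀y ∀z ((xR²y ∧ xRz) → ∃w (yR²w ∧ zR²w)).

∀x ∀y ∀z ((xR²y ∧ xRz) → ∃w (yR²w ∧ zR²w))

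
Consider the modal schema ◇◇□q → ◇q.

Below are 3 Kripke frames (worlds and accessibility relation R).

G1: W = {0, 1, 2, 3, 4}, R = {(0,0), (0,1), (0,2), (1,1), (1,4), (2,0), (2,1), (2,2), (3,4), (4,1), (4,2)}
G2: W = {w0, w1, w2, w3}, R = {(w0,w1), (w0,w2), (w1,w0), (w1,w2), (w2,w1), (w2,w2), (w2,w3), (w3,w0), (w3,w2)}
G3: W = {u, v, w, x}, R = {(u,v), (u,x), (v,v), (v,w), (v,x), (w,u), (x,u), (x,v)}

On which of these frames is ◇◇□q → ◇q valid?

Frame correspondent (Sahlqvist): ∀x ∀y (xR²y → ∃w (yRw ∧ xRw)) — i.e. a generalized confluence (Geach) condition.
G1: fails — 3R²2 but no w with 2Rw and 3Rw.
G2: condition met.
G3: fails — uR²w but no t with wRt and uRt.
Valid on: G2.

G2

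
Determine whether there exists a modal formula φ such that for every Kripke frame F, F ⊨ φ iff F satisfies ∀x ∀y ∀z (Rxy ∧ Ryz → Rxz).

Definable; □q → □□q defines it

Yes: it is transitivity, defined by the 4 schema □q → □□q.
Suppose □q→□□q is valid. Take Rxy, Ryz and set V(q)={w : Rxw}. Then □q at x, so □□q at x, so □q at y, so q at z, i.e. Rxz.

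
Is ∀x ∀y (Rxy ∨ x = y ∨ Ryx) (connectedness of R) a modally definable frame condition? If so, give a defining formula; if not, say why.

If a class were modally definable it would be closed under disjoint unions (Goldblatt–Thomason).
Take 3 disjoint single-world reflexive frames: each is trivially connected, but their disjoint union has 3 worlds with no edge between distinct components, so it is not connected.
So no modal formula (or set of formulas) defines exactly the connected frames.

No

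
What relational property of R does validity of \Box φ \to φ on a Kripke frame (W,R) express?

This schema is the T axiom.
It corresponds to reflexivity: \forall x Rxx.

reflexivity: \forall x Rxx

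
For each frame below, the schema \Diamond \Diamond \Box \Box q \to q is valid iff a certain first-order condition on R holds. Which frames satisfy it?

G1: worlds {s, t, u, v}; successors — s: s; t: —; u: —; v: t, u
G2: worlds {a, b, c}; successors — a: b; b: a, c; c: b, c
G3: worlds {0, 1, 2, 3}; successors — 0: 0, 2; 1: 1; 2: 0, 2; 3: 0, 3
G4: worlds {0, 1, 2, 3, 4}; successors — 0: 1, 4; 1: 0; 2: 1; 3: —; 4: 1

G1, G2

Frame correspondent (Sahlqvist): \forall x \forall y (x R^2 y \to \exists w (y R^2 w \wedge x = w)) — i.e. a generalized confluence (Geach) condition.
G1: holds.
G2: holds.
G3: fails — 3R²0 but no w with 0R²w and 3=w.
G4: fails — 0R²1 but no w with 1R²w and 0=w.
Valid on: G1, G2.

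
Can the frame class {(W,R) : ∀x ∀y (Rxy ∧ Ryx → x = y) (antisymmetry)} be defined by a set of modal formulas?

Not modally definable

Any modally definable frame class is closed under surjective bounded morphisms.
The 6-cycle (worlds w0,w1,w2,w3,w4,w5 with w0→w1→w2→w3→w4→w5→w0) is antisymmetric. Sending even-indexed worlds to • and odd-indexed worlds to ∘ is a surjective bounded morphism onto the two-world frame with •↔∘, which is not antisymmetric.
So no modal formula (or set of formulas) defines exactly the antisymmetric frames.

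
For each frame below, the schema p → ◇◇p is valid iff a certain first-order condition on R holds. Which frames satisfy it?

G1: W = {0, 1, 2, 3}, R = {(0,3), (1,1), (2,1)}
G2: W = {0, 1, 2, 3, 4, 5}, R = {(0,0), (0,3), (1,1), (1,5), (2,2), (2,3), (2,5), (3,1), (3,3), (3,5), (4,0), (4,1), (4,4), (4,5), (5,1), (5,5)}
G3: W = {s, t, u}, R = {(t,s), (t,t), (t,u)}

This is the axiom for a generalized confluence (Geach) condition; its first-order frame correspondent is ∀x ∃w (x = w ∧ xR²w).
G1: fails — at 0 but no w with 0=w and 0R²w.
G2: holds.
G3: fails — at s but no w with s=w and sR²w.
Valid on: G2.

G2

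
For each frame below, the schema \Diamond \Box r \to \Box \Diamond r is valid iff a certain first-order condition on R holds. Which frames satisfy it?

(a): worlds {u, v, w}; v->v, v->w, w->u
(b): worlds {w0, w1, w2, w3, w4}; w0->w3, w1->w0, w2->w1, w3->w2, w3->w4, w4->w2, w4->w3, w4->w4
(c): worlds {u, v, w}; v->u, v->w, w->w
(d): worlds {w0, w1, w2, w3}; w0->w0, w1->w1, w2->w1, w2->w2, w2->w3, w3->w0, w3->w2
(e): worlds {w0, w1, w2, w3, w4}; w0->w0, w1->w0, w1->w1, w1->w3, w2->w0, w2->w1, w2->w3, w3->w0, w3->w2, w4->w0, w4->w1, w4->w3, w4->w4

(e)

The schema corresponds to convergence: \forall x \forall y \forall z (Rxy \wedge Rxz \to \exists w (Ryw \wedge Rzw)).
(a): fails — Rvv and Rvw but v and w have no common successor.
(b): fails — Rw3w2 and Rw3w4 but w2 and w4 have no common successor.
(c): fails — Rvu and Rvu but u and u have no common successor.
(d): fails — Rw2w1 and Rw2w3 but w1 and w3 have no common successor.
(e): ✓.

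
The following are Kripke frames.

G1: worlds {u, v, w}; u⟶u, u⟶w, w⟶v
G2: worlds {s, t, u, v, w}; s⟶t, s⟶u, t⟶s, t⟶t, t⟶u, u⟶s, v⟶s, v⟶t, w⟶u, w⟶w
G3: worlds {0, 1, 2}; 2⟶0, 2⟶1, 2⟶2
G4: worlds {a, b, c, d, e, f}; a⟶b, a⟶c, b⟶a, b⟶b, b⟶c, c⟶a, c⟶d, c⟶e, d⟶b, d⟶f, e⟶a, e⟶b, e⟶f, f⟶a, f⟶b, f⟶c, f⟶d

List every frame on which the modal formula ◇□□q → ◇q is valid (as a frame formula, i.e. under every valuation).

G2, G4

Frame correspondent (Sahlqvist): ∀x ∀y (xRy → ∃w (yR²w ∧ xRw)) — i.e. a generalized confluence (Geach) condition.
G1: fails — uRw but no t with wR²t and uRt.
G2: satisfies the condition.
G3: fails — 2R0 but no w with 0R²w and 2Rw.
G4: satisfies the condition.
Valid on: G2, G4.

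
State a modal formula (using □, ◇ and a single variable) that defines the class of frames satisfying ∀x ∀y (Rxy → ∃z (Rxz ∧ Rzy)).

□□p → □p

This is density; the standard corresponding axiom is C4: □□p → □p.
Suppose □□p→□p is valid. Take Rxy and set V(p)={w : xR²w}. Then □□p at x, so □p at x, so p at y, i.e. ∃z(Rxz∧Rzy).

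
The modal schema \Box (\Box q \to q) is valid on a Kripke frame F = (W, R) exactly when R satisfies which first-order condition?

Shift-reflexivity

Suppose □(□q→q) is valid. Take Rxy and set V(q)={w : Ryw}. Then at y, □q holds; since □(□q→q) at x, □q→q at y, so q at y, i.e. Ryy.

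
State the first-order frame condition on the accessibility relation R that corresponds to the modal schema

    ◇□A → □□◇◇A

∀x ∀y ∀z ((xRy ∧ xR²z) → ∃w (yRw ∧ zR²w))

This is a Sahlqvist (Geach-type) schema ◇^1□^1A → □^2◇^2A.
Minimal-valuation argument: fix x; take any y with xR^1y and any z with xR^2z. Set V(A) to the set of worlds R-reachable from y in exactly 1 step. Then □^1A holds at y, so the antecedent holds at x; validity forces ◇^2A at z, giving a w with zR^2w and yR^1w.
First-order correspondent: ∀x ∀y ∀z ((xRy ∧ xR²z) → ∃w (yRw ∧ zR²w)).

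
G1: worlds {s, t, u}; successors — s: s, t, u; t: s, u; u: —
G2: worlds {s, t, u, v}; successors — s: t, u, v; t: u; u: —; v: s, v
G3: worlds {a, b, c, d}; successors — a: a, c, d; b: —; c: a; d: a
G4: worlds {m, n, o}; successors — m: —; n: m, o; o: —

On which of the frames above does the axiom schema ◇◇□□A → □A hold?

The schema corresponds to a generalized confluence (Geach) condition: ∀x ∀y ∀z ((xR²y ∧ xRz) → ∃w (yR²w ∧ z = w)).
G1: fails — sR²u, sRs but no w with uR²w and s=w.
G2: fails — sR²s, sRt but no w with sR²w and t=w.
G3: satisfies the condition.
G4: satisfies the condition.
Valid on: G3, G4.

G3, G4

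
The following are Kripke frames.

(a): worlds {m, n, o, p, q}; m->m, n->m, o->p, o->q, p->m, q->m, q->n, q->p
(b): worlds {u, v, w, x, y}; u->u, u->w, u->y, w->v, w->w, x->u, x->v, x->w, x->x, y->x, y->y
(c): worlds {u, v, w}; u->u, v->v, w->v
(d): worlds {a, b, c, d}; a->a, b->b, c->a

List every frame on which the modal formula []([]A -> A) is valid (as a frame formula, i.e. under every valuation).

The schema corresponds to shift-reflexivity: forall x forall y (Rxy -> Ryy).
(a): fails — Rop but not Rpp.
(b): fails — Rwv but not Rvv.
(c): condition met.
(d): condition met.
Valid on: (c), (d).

(c), (d)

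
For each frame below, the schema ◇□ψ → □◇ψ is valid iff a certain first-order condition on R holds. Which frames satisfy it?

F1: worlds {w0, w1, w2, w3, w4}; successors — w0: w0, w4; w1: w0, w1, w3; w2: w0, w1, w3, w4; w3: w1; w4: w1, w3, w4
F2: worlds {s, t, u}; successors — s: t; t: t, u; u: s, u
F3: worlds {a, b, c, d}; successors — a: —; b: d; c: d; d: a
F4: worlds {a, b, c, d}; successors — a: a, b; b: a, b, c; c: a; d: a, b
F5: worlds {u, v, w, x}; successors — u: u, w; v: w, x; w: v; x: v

This is the axiom for convergence; its first-order frame correspondent is ∀x ∀y ∀z (Rxy ∧ Rxz → ∃w (Ryw ∧ Rzw)).
F1: fails — Rw1w0 and Rw1w3 but w0 and w3 have no common successor.
F2: fails — Ruu and Rus but u and s have no common successor.
F3: fails — Rda and Rda but a and a have no common successor.
F4: ✓.
F5: fails — Ruw and Ruu but w and u have no common successor.

F4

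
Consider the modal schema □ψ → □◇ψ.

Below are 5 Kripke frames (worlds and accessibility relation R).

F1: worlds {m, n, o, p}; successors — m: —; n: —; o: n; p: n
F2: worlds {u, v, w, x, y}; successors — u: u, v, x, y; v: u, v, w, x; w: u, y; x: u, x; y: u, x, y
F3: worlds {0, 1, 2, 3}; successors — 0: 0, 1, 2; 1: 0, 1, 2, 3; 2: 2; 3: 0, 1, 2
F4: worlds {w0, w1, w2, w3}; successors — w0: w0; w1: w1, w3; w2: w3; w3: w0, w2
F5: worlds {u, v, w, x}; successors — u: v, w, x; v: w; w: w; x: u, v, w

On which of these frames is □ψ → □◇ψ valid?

Frame correspondent (Sahlqvist): ∀x ∀z (xRz → ∃w (xRw ∧ zRw)) — i.e. a generalized confluence (Geach) condition.
F1: fails — oRn but no w with oRw and nRw.
F2: ✓.
F3: ✓.
F4: fails — w1Rw3 but no w with w1Rw and w3Rw.
F5: ✓.

F2, F3, F5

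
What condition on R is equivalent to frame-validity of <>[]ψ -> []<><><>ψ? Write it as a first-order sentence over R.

forall x forall y forall z ((xRy & xRz) -> exists w (yRw & z R^3 w))

This is a Sahlqvist (Geach-type) schema ◇^1□^1ψ → □^1◇^3ψ.
First-order correspondent: forall x forall y forall z ((xRy & xRz) -> exists w (yRw & z R^3 w)).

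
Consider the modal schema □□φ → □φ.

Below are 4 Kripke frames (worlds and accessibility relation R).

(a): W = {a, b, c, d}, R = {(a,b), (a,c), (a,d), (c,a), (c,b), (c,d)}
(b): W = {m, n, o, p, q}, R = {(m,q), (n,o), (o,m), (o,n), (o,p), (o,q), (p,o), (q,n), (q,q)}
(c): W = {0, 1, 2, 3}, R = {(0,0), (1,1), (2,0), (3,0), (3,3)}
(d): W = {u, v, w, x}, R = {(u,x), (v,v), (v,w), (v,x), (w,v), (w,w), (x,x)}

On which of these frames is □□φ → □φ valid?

Frame correspondent (Sahlqvist): ∀x ∀y (Rxy → ∃z (Rxz ∧ Rzy)) — i.e. density.
(a): fails — Rac but no z with Raz and Rzc.
(b): fails — Rom but no z with Roz and Rzm.
(c): ✓.
(d): ✓.
Valid on: (c), (d).

(c), (d)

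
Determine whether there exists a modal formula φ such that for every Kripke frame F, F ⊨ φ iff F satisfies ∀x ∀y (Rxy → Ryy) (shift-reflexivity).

The condition is shift-reflexivity. A defining modal formula is □(□r → r).
Suppose □(□r→r) is valid. Take Rxy and set V(r)={w : Ryw}. Then at y, □r holds; since □(□r→r) at x, □r→r at y, so r at y, i.e. Ryy.

Yes, by □(□r → r)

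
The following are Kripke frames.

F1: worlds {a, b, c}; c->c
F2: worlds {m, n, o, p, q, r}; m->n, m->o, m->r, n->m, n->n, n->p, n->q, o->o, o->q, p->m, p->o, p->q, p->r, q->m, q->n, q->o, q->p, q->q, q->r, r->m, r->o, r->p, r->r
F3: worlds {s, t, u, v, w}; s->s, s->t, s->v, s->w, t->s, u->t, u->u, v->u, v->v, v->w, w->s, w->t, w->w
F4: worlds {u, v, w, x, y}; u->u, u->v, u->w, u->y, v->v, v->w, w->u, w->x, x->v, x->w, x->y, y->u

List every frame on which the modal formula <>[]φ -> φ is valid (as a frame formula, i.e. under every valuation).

Frame correspondent (Sahlqvist): forall x forall y (xRy -> exists w (yRw & x = w)) — i.e. a generalized confluence (Geach) condition.
F1: condition met.
F2: fails — mRo but no w with oRw and m=w.
F3: fails — sRv but no w* with vRw* and s=w*.
F4: fails — uRv but no t with vRt and u=t.
Valid on: F1.

F1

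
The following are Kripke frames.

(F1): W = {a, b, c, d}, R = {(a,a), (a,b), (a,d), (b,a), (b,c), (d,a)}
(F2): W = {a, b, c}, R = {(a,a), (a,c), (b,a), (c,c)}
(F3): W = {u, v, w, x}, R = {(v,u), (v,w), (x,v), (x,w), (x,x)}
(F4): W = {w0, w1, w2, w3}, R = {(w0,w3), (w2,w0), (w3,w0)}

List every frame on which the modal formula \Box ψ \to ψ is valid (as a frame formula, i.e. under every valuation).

Frame correspondent (Sahlqvist): \forall x Rxx — i.e. reflexivity.
(F1): fails — world b does not see itself.
(F2): fails — world b does not see itself.
(F3): fails — world u does not see itself.
(F4): fails — world w0 does not see itself.

none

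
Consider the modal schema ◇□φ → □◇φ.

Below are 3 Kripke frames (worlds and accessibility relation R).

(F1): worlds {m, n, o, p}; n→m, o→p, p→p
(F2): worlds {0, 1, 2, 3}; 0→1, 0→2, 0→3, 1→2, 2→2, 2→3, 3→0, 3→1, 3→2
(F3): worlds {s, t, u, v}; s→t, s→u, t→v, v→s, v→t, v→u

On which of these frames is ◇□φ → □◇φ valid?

(F2)

This is the axiom for convergence; its first-order frame correspondent is ∀x ∀y ∀z (Rxy ∧ Rxz → ∃w (Ryw ∧ Rzw)).
(F1): fails — Rnm and Rnm but m and m have no common successor.
(F2): holds.
(F3): fails — Rsu and Rsu but u and u have no common successor.
Valid on: (F2).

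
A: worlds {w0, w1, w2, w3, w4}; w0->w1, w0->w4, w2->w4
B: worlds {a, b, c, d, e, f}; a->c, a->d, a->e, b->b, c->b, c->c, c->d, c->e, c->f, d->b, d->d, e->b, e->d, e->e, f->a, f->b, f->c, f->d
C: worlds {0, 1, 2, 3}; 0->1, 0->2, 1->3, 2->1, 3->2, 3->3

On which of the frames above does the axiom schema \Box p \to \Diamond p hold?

This is the axiom for seriality; its first-order frame correspondent is \forall x \exists y Rxy.
A: fails — world w1 has no successor.
B: holds.
C: holds.

B, C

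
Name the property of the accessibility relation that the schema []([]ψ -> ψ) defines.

This is the T□ axiom.
Its frame correspondent is shift-reflexivity — forall x forall y (Rxy -> Ryy).

shift-reflexivity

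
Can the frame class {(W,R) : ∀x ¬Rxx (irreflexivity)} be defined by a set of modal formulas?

Modal frame validity is preserved under surjective bounded morphisms.
The 3-cycle (worlds w0,w1,w2 with w0→w1→w2→w0) is irreflexive, and the map sending every world to a single reflexive point • is a surjective bounded morphism (forth: every edge maps to (•,•); back: every world has a successor). So any modal formula valid on the 3-cycle is also valid on the reflexive point, which is not irreflexive.
Hence irreflexivity is not modally definable.

No — not modally definable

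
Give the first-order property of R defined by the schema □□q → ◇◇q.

This is a Sahlqvist (Geach-type) schema ◇^0□^2q → □^0◇^2q.
Minimal-valuation argument: fix x; take any y with xR^0y and any z with xR^0z. Set V(q) to the set of worlds R-reachable from y in exactly 2 steps. Then □^2q holds at y, so the antecedent holds at x; validity forces ◇^2q at z, giving a w with zR^2w and yR^2w.
First-order correspondent: ∀x ∃w (xR²w ∧ xR²w).

∀x ∃w (xR²w ∧ xR²w)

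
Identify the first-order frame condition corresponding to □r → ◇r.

seriality: ∀x ∃y Rxy

Suppose □r→◇r is valid. At any x set V(r)=W. Then □r at x, so ◇r at x, so x has a successor.
The converse is a direct semantic check.
Frame condition: ∀x ∃y Rxy.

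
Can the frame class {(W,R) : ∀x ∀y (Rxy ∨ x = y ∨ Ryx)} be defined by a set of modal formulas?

Modal frame validity is preserved under disjoint unions.
Take 3 disjoint single-world reflexive frames: each is trivially connected, but their disjoint union has 3 worlds with no edge between distinct components, so it is not connected.
So the class is not modally definable.

No — not modally definable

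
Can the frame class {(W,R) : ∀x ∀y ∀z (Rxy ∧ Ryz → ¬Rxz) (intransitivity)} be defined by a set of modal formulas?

Not definable by any modal formula

If a class were modally definable it would be closed under surjective bounded morphisms (Goldblatt–Thomason).
The 3-cycle (worlds w0,w1,w2 with w0→w1→w2→w0) is intransitive. Mapping every world to a single reflexive point • is a surjective bounded morphism; the reflexive point is not intransitive (R••∧R•• but R••).
Hence intransitivity is not modally definable.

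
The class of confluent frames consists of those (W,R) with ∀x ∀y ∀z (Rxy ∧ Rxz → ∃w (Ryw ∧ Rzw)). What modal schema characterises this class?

This is convergence; the standard corresponding axiom is .2: ◇□q → □◇q.
Suppose ◇□q→□◇q is valid. Take Rxy, Rxz and set V(q)={w : Ryw}. Then □q at y so ◇□q at x, so □◇q at x, so ◇q at z, giving w with Rzw and Ryw.

◇□q → □◇q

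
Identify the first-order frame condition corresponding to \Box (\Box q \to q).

shift-reflexivity

This is the T□ axiom.
It corresponds to shift-reflexivity: \forall x \forall y (Rxy \to Ryy).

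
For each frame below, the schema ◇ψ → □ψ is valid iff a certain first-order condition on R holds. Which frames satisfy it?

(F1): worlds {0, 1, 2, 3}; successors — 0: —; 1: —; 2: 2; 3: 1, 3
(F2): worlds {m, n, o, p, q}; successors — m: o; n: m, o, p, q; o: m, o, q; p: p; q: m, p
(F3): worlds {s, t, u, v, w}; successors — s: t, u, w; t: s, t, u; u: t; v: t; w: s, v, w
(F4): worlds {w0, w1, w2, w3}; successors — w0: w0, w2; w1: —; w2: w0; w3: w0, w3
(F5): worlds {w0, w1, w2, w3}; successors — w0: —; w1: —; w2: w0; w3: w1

The schema corresponds to partial functionality: ∀x ∀y ∀z (Rxy ∧ Rxz → y = z).
(F1): fails — 3 sees both 1 and 3.
(F2): fails — n sees both m and o.
(F3): fails — s sees both t and u.
(F4): fails — w0 sees both w0 and w2.
(F5): ✓.

(F5)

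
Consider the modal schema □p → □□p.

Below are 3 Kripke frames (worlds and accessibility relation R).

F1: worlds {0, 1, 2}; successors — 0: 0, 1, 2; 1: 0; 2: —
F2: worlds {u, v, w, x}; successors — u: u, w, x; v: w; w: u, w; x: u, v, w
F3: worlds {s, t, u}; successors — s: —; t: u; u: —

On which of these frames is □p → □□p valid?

F3

The schema corresponds to transitivity: ∀x ∀y ∀z (Rxy ∧ Ryz → Rxz).
F1: fails — R10 and R01 but not R11.
F2: fails — Rwu and Rux but not Rwx.
F3: ✓.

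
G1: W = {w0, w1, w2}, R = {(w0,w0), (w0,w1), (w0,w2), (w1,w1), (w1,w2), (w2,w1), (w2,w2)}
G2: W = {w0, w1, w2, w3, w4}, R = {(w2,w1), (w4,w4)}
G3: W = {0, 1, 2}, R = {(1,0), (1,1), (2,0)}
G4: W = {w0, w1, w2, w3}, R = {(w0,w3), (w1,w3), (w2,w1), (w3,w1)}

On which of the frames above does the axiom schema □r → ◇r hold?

Frame correspondent (Sahlqvist): ∀x ∃y Rxy — i.e. seriality.
G1: holds.
G2: fails — world w0 has no successor.
G3: fails — world 0 has no successor.
G4: holds.
Valid on: G1, G4.

G1, G4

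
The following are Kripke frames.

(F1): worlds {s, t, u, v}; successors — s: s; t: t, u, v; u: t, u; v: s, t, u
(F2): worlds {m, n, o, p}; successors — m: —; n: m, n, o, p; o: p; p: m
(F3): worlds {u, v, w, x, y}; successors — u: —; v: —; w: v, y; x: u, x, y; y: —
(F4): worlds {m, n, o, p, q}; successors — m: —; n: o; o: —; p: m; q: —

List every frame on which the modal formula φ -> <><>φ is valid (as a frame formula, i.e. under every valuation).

Frame correspondent (Sahlqvist): forall x exists w (x = w & x R^2 w) — i.e. a generalized confluence (Geach) condition.
(F1): satisfies the condition.
(F2): fails — at m but no w with m=w and mR²w.
(F3): fails — at u but no t with u=t and uR²t.
(F4): fails — at m but no w with m=w and mR²w.

(F1)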